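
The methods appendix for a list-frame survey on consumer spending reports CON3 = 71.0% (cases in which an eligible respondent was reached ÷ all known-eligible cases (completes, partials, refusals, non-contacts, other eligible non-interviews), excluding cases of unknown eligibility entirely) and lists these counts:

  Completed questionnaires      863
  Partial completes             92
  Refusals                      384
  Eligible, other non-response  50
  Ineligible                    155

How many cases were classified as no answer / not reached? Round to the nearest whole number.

567

Numerator → 863 + 92 + 384 + 50 = 1389
CON3 = 1389 / D = 0.710
D = 1389 / 0.710 = 1956.3
Other denominator terms total 1389
no answer / not reached = 1956.3 − 1389 ≈ 567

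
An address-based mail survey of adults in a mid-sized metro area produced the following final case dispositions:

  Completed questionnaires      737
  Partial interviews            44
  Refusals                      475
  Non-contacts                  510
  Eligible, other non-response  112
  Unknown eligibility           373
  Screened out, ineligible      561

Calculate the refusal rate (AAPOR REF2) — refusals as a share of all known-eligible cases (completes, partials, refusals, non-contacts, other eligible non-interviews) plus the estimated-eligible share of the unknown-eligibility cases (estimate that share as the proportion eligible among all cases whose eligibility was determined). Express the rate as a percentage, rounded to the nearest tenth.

21.9%

Numerator: 475
Determined eligible: 737 + 44 + 475 + 510 + 112 = 1878
e = 1878 / (1878 + 561) = 1878 / 2439 = 0.7700
e × U: 0.7700 × 373 = 287.21
Denominator: 1878 + 287.21 = 2165.21
REF2 = 475 / 2165.21 = 0.2194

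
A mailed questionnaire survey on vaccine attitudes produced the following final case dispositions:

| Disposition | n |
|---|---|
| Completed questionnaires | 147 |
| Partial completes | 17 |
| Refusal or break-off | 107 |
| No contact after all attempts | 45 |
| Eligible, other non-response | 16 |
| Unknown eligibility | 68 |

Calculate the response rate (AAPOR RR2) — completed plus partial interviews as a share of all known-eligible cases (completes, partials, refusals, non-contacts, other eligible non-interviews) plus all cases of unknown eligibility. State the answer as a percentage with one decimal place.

Top: 147 + 17 = 164
Denom: 147 + 17 + 107 + 45 + 16 + 68 = 400
RR2 = 164 / 400 = 0.4100

41.0%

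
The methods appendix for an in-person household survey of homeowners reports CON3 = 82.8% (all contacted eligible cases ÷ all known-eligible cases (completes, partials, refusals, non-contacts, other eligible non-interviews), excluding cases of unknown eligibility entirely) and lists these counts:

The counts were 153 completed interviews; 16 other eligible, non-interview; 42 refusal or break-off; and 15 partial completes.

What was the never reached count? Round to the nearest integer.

Num → 153 + 15 + 42 + 16 = 226
CON3 = 226 / D = 0.828
D = 226 / 0.828 = 272.9
Other denominator terms total 226
never reached = 272.9 − 226 ≈ 47

47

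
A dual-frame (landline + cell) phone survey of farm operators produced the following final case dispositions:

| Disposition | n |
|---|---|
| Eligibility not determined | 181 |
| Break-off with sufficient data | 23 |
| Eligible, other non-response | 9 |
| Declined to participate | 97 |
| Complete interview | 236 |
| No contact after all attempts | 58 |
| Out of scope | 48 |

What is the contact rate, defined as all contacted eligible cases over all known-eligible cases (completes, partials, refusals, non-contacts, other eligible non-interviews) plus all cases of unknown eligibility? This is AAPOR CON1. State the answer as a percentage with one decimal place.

Numerator = 236 + 23 + 97 + 9 = 365
Base = 236 + 23 + 97 + 58 + 9 + 181 = 604
CON1 = 365 / 604 = 0.6043

60.4%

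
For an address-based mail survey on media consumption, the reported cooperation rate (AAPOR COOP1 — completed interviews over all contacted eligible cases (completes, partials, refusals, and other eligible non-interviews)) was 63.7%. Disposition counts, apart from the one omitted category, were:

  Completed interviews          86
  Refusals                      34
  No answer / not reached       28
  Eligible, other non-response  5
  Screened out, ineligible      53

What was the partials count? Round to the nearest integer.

COOP1 = 86 / D = 0.637
D = 86 / 0.637 = 135.0
Rest of base = 125
partials = 135.0 − 125 ≈ 10

10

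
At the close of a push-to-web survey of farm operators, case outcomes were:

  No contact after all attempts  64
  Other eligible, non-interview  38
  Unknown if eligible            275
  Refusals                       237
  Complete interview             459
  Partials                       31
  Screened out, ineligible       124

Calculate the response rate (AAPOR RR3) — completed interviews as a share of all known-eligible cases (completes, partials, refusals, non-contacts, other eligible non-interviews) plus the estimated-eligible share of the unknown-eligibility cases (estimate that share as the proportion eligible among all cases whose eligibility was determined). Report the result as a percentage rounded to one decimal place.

Num → 459
Determined eligible → 459 + 31 + 237 + 64 + 38 = 829
e = 829 / (829 + 124) = 829 / 953 = 0.8699
Estimated eligible among unknowns → 0.8699 × 275 = 239.22
Denom → 829 + 239.22 = 1068.22
RR3 = 459 / 1068.22 = 0.4297

43.0%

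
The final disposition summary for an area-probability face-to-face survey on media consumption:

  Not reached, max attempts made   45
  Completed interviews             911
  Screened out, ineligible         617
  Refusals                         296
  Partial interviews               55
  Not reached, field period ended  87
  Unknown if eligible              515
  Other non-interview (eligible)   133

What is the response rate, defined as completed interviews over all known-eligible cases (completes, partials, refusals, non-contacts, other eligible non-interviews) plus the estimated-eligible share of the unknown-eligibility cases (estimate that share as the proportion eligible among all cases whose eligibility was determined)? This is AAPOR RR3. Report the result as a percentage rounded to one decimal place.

Non-contacts = 87 + 45 = 132
Top → 911
Known eligible → 911 + 55 + 296 + 132 + 133 = 1527
e = 1527 / (1527 + 617) = 1527 / 2144 = 0.7122
Eligible share of unknowns → 0.7122 × 515 = 366.78
Denominator → 1527 + 366.78 = 1893.78
RR3 = 911 / 1893.78 = 0.4810

48.1%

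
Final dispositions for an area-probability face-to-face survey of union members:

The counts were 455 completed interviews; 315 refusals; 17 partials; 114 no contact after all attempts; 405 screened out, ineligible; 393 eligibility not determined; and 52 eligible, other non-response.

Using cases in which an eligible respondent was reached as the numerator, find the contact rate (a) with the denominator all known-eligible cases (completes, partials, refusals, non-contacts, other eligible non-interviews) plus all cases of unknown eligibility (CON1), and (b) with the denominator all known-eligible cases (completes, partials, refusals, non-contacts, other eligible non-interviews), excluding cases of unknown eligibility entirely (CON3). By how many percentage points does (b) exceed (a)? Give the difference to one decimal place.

Numerator: 455 + 17 + 315 + 52 = 839
Denominator: 455 + 17 + 315 + 114 + 52 + 393 = 1346
CON1 = 839 / 1346 = 0.6233
Denominator: 455 + 17 + 315 + 114 + 52 = 953
CON3 = 839 / 953 = 0.8804
Difference = 88.04 − 62.33 = 25.71 percentage points

25.7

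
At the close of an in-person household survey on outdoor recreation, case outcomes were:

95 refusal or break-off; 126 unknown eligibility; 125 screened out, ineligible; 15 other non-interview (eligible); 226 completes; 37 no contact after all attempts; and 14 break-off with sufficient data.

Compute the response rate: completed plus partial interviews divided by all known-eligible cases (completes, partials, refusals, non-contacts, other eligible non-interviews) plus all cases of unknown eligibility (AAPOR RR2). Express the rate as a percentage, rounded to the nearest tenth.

46.8%

Num → 226 + 14 = 240
Denom → 226 + 14 + 95 + 37 + 15 + 126 = 513
RR2 = 240 / 513 = 0.4678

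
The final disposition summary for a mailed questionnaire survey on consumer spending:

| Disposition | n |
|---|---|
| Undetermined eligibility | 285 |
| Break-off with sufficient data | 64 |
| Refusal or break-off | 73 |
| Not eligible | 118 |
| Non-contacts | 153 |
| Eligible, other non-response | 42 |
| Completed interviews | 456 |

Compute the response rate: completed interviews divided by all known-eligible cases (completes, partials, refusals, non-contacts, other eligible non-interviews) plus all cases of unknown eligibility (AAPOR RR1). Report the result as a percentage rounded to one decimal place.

42.5%

Top → 456
Denom → 456 + 64 + 73 + 153 + 42 + 285 = 1073
RR1 = 456 / 1073 = 0.4250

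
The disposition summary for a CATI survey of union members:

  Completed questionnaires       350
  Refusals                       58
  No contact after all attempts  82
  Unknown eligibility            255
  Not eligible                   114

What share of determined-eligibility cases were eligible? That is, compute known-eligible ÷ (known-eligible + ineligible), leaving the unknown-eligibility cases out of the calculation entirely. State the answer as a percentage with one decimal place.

81.1%

Determined eligible → 350 + 58 + 82 = 490
e = 490 / (490 + 114) = 490 / 604 = 0.8113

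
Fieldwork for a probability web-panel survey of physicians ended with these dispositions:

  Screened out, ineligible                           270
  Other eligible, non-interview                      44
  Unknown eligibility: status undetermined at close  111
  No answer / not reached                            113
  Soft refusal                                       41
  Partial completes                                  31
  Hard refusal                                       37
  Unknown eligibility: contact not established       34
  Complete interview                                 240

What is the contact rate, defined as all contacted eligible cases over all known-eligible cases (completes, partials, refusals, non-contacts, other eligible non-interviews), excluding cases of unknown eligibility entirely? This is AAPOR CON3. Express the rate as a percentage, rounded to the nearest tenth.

Declined to participate = 37 + 41 = 78
Unknown if eligible = 34 + 111 = 145
Top = 240 + 31 + 78 + 44 = 393
Denominator = 240 + 31 + 78 + 113 + 44 = 506
CON3 = 393 / 506 = 0.7767

77.7%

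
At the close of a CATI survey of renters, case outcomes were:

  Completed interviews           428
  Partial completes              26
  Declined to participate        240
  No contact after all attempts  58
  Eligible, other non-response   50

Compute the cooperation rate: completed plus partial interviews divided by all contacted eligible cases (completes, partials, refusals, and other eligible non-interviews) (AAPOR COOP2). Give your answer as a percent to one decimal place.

61.0%

Top → 428 + 26 = 454
Denominator → 428 + 26 + 240 + 50 = 744
COOP2 = 454 / 744 = 0.6102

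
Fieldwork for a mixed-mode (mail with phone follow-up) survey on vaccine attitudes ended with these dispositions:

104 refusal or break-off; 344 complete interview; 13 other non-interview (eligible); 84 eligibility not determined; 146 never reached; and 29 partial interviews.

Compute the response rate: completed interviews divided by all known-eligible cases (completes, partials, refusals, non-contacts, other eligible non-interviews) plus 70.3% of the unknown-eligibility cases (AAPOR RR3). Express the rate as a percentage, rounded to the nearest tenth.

49.5%

Top = 344
Determined eligible = 344 + 29 + 104 + 146 + 13 = 636
Eligible share of unknowns = 0.7030 × 84 = 59.05
Denominator = 636 + 59.05 = 695.05
RR3 = 344 / 695.05 = 0.4949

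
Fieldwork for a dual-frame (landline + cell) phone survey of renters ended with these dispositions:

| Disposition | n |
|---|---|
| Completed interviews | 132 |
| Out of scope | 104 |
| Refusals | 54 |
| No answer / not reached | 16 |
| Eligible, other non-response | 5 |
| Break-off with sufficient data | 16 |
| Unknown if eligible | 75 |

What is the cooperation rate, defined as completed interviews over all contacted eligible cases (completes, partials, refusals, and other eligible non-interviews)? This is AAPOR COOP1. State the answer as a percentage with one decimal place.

Numerator = 132
Denom = 132 + 16 + 54 + 5 = 207
COOP1 = 132 / 207 = 0.6377

63.8%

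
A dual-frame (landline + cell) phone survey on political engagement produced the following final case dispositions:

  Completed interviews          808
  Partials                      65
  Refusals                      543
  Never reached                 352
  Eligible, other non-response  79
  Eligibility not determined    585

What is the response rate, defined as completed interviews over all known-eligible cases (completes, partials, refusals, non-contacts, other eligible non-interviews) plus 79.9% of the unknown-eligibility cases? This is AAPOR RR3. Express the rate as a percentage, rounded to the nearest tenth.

34.9%

Num → 808
Determined eligible → 808 + 65 + 543 + 352 + 79 = 1847
e × U → 0.7990 × 585 = 467.42
Denom → 1847 + 467.42 = 2314.42
RR3 = 808 / 2314.42 = 0.3491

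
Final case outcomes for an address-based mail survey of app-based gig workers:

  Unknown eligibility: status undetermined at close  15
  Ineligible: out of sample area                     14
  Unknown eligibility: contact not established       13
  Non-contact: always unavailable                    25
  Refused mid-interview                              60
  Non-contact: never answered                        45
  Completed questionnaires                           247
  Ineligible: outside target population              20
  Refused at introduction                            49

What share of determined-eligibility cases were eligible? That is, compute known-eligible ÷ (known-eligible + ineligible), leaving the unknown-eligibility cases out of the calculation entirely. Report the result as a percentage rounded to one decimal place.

92.6%

Refusals = 49 + 60 = 109
No answer / not reached = 45 + 25 = 70
Undetermined eligibility = 13 + 15 = 28
Not eligible = 20 + 14 = 34
Eligible (known) = 247 + 109 + 70 = 426
e = 426 / (426 + 34) = 426 / 460 = 0.9261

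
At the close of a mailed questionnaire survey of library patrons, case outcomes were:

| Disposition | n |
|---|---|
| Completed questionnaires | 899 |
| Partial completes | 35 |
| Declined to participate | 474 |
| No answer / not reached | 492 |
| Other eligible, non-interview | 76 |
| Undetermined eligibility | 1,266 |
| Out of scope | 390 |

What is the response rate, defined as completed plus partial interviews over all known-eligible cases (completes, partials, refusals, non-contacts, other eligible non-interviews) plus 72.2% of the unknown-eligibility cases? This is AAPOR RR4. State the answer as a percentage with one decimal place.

32.3%

Numerator = 899 + 35 = 934
Determined eligible = 899 + 35 + 474 + 492 + 76 = 1976
e × U = 0.7220 × 1266 = 914.05
Base = 1976 + 914.05 = 2890.05
RR4 = 934 / 2890.05 = 0.3232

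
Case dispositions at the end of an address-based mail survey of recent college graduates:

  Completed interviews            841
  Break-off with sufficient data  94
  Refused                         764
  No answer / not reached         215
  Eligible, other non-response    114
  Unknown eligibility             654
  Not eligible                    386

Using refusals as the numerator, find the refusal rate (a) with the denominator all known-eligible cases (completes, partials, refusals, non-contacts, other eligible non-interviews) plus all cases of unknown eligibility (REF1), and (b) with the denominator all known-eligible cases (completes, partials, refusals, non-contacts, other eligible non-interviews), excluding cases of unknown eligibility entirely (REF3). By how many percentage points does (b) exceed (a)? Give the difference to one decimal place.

Numerator: 764
Base: 841 + 94 + 764 + 215 + 114 + 654 = 2682
REF1 = 764 / 2682 = 0.2849
Base: 841 + 94 + 764 + 215 + 114 = 2028
REF3 = 764 / 2028 = 0.3767
Difference = 37.67 − 28.49 = 9.18 percentage points

9.2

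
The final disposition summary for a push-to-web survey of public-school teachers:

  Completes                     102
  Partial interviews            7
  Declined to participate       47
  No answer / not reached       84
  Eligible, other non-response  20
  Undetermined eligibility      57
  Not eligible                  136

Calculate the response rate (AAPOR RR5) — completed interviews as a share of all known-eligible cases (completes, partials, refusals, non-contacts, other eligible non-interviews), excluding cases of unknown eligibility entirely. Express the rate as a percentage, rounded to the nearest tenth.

39.2%

Top: 102
Denom: 102 + 7 + 47 + 84 + 20 = 260
RR5 = 102 / 260 = 0.3923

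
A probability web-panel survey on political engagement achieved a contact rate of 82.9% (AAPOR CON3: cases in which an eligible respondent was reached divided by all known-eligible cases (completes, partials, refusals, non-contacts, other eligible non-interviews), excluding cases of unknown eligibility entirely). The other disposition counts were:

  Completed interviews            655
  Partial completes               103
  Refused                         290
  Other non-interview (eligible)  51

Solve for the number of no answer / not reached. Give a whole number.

227

Top → 655 + 103 + 290 + 51 = 1099
CON3 = 1099 / D = 0.829
D = 1099 / 0.829 = 1325.7
Rest of base = 1099
no answer / not reached = 1325.7 − 1099 ≈ 227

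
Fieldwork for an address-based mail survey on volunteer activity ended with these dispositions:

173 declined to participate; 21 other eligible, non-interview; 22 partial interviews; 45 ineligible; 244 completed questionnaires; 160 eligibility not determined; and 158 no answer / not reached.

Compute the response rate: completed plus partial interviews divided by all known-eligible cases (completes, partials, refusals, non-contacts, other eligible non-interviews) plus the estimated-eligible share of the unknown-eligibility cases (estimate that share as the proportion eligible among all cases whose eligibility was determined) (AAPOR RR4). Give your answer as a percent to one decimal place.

34.7%

Top: 244 + 22 = 266
Eligible (known): 244 + 22 + 173 + 158 + 21 = 618
e = 618 / (618 + 45) = 618 / 663 = 0.9321
Estimated eligible among unknowns: 0.9321 × 160 = 149.14
Denominator: 618 + 149.14 = 767.14
RR4 = 266 / 767.14 = 0.3467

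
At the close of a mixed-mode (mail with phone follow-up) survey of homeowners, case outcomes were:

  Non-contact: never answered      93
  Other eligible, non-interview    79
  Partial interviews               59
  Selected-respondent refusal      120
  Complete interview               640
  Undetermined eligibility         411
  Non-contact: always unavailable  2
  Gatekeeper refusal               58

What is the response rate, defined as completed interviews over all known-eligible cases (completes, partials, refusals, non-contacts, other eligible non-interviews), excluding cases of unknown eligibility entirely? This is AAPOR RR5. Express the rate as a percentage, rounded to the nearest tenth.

Refusals = 58 + 120 = 178
No contact after all attempts = 93 + 2 = 95
Numerator → 640
Denom → 640 + 59 + 178 + 95 + 79 = 1051
RR5 = 640 / 1051 = 0.6089

60.9%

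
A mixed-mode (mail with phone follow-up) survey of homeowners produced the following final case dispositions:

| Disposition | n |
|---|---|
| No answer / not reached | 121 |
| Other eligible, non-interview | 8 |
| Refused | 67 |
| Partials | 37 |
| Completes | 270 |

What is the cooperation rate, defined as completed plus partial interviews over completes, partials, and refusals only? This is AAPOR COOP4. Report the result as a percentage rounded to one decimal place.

82.1%

Numerator: 270 + 37 = 307
Denom: 270 + 37 + 67 = 374
COOP4 = 307 / 374 = 0.8209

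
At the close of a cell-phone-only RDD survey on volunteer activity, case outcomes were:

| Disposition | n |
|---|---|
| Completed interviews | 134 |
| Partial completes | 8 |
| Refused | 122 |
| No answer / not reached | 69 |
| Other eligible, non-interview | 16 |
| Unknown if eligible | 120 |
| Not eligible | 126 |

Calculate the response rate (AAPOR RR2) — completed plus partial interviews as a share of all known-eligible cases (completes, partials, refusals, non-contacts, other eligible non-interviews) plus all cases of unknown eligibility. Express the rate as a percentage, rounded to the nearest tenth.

Num = 134 + 8 = 142
Denominator = 134 + 8 + 122 + 69 + 16 + 120 = 469
RR2 = 142 / 469 = 0.3028

30.3%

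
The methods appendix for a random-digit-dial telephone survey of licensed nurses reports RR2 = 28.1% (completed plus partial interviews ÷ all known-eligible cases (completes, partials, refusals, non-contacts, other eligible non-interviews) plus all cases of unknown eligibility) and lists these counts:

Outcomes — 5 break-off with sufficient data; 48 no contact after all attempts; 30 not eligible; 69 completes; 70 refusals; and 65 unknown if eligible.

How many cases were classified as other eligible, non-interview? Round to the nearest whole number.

Num: 69 + 5 = 74
RR2 = 74 / D = 0.281
D = 74 / 0.281 = 263.3
Other denominator terms total 257
other eligible, non-interview = 263.3 − 257 ≈ 6

6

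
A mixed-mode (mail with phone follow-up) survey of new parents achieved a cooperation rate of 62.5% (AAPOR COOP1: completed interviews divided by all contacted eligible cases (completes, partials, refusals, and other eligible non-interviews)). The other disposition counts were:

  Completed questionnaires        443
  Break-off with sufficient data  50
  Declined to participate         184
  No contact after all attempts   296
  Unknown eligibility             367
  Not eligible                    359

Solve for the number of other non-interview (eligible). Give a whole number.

COOP1 = 443 / D = 0.625
D = 443 / 0.625 = 708.8
Other denominator terms total 677
other non-interview (eligible) = 708.8 − 677 ≈ 32

32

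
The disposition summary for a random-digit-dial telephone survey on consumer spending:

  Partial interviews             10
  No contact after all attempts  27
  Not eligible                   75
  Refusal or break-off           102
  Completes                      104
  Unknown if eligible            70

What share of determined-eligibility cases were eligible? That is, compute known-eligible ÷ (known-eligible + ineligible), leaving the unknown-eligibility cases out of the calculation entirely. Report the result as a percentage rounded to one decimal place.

76.4%

Eligible (known): 104 + 10 + 102 + 27 = 243
e = 243 / (243 + 75) = 243 / 318 = 0.7642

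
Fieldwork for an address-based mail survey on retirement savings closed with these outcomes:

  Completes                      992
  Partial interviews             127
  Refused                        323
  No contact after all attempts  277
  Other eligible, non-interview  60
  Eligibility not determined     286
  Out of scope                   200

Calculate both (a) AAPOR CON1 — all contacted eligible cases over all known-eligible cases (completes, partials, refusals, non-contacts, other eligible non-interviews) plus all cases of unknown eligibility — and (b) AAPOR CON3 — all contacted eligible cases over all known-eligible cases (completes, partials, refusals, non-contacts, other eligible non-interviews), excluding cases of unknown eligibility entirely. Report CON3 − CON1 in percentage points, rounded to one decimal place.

Num: 992 + 127 + 323 + 60 = 1502
Denominator: 992 + 127 + 323 + 277 + 60 + 286 = 2065
CON1 = 1502 / 2065 = 0.7274
Denominator: 992 + 127 + 323 + 277 + 60 = 1779
CON3 = 1502 / 1779 = 0.8443
Difference = 84.43 − 72.74 = 11.69 percentage points

11.7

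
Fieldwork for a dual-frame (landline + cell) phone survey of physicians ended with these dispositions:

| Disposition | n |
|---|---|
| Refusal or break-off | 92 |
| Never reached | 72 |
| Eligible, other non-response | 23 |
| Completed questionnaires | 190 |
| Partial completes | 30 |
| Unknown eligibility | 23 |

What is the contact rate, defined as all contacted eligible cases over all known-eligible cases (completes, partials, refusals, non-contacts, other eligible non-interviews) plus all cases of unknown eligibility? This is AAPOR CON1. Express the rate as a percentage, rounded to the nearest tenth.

Numerator: 190 + 30 + 92 + 23 = 335
Denom: 190 + 30 + 92 + 72 + 23 + 23 = 430
CON1 = 335 / 430 = 0.7791

77.9%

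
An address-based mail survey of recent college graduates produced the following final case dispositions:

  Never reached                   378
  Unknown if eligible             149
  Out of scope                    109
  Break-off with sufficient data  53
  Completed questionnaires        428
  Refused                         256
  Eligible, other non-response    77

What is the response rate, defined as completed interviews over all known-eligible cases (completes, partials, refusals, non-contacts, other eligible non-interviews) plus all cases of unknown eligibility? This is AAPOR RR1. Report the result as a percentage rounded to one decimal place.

Top: 428
Denom: 428 + 53 + 256 + 378 + 77 + 149 = 1341
RR1 = 428 / 1341 = 0.3192

31.9%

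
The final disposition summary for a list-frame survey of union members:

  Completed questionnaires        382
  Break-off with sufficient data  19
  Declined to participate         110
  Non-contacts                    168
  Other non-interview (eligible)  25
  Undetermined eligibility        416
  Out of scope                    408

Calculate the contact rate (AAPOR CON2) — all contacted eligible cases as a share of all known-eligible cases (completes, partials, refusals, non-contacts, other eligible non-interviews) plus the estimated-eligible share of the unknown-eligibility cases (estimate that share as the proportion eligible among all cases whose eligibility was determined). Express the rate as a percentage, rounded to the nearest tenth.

Numerator → 382 + 19 + 110 + 25 = 536
Known eligible → 382 + 19 + 110 + 168 + 25 = 704
e = 704 / (704 + 408) = 704 / 1112 = 0.6331
Eligible share of unknowns → 0.6331 × 416 = 263.37
Base → 704 + 263.37 = 967.37
CON2 = 536 / 967.37 = 0.5541

55.4%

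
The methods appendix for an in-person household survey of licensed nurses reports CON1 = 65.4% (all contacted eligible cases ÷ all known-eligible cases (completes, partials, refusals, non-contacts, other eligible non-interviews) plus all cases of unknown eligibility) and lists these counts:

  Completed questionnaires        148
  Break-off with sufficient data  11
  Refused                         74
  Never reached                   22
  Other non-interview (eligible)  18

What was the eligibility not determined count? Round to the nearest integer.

Top: 148 + 11 + 74 + 18 = 251
CON1 = 251 / D = 0.654
D = 251 / 0.654 = 383.8
Other denominator terms total 273
eligibility not determined = 383.8 − 273 ≈ 111

111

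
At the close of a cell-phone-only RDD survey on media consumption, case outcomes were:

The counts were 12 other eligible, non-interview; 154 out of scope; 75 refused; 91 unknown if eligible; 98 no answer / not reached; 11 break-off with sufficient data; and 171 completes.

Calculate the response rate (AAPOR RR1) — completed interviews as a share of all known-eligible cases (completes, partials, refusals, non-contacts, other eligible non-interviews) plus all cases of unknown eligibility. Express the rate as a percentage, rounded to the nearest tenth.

37.3%

Num → 171
Base → 171 + 11 + 75 + 98 + 12 + 91 = 458
RR1 = 171 / 458 = 0.3734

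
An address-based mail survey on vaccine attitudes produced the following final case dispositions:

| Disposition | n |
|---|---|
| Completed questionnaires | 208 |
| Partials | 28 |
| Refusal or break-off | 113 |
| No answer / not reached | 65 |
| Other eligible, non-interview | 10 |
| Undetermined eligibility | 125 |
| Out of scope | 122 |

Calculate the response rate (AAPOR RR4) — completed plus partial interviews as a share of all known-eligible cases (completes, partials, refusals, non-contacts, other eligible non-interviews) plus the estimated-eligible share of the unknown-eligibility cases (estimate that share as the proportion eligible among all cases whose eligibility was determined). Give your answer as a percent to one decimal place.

Numerator → 208 + 28 = 236
Eligible (known) → 208 + 28 + 113 + 65 + 10 = 424
e = 424 / (424 + 122) = 424 / 546 = 0.7766
Estimated eligible among unknowns → 0.7766 × 125 = 97.07
Denominator → 424 + 97.07 = 521.07
RR4 = 236 / 521.07 = 0.4529

45.3%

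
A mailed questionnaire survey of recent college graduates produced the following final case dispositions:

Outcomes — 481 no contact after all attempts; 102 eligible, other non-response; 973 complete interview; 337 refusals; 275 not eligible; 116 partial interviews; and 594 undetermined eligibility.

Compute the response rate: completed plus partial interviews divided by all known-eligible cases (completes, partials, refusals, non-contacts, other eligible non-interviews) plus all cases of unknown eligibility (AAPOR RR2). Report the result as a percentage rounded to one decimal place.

41.8%

Numerator = 973 + 116 = 1089
Denominator = 973 + 116 + 337 + 481 + 102 + 594 = 2603
RR2 = 1089 / 2603 = 0.4184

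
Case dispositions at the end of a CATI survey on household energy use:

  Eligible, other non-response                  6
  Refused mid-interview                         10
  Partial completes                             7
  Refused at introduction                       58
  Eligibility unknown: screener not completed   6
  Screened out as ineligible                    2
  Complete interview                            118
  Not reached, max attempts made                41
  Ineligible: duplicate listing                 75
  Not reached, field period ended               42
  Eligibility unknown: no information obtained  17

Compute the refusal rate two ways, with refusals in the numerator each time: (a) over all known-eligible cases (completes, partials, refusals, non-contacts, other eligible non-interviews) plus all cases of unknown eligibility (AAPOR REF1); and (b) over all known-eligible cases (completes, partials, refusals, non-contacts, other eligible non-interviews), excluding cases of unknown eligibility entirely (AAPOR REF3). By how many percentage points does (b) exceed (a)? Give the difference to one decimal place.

Declined to participate = 58 + 10 = 68
Non-contacts = 42 + 41 = 83
Unknown if eligible = 6 + 17 = 23
Out of scope = 2 + 75 = 77
Num = 68
Denominator = 118 + 7 + 68 + 83 + 6 + 23 = 305
REF1 = 68 / 305 = 0.2230
Denominator = 118 + 7 + 68 + 83 + 6 = 282
REF3 = 68 / 282 = 0.2411
Difference = 24.11 − 22.30 = 1.81 percentage points

1.8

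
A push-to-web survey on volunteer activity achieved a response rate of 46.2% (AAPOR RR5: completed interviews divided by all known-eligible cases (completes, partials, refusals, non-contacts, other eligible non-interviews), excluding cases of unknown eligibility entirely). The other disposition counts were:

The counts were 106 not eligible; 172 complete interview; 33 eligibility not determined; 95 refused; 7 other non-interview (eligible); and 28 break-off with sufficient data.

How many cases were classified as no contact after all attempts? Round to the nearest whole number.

RR5 = 172 / D = 0.462
D = 172 / 0.462 = 372.3
Remaining denominator categories sum to 302
no contact after all attempts = 372.3 − 302 ≈ 70

70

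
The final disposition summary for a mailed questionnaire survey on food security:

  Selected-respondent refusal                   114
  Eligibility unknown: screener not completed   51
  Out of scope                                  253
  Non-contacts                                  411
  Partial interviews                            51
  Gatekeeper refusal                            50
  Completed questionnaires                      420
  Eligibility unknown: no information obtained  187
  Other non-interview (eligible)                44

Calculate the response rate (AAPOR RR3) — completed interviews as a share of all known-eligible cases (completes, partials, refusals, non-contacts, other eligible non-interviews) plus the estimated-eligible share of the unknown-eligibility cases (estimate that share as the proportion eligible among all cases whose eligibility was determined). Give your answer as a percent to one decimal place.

Refusal or break-off = 50 + 114 = 164
Undetermined eligibility = 51 + 187 = 238
Num: 420
Known eligible: 420 + 51 + 164 + 411 + 44 = 1090
e = 1090 / (1090 + 253) = 1090 / 1343 = 0.8116
Eligible share of unknowns: 0.8116 × 238 = 193.16
Base: 1090 + 193.16 = 1283.16
RR3 = 420 / 1283.16 = 0.3273

32.7%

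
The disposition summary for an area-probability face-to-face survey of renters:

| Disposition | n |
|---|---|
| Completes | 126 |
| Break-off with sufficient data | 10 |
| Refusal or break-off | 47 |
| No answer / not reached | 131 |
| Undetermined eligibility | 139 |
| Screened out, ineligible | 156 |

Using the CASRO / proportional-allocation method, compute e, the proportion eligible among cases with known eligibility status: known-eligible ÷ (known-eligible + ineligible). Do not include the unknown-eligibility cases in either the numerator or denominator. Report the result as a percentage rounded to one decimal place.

66.8%

Known eligible: 126 + 10 + 47 + 131 = 314
e = 314 / (314 + 156) = 314 / 470 = 0.6681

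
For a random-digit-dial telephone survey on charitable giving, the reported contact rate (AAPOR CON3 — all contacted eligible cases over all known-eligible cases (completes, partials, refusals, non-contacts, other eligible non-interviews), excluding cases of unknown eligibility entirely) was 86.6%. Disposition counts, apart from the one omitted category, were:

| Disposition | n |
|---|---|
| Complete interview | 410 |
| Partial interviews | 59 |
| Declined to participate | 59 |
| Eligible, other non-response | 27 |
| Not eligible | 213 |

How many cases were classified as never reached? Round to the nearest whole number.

86

Numerator → 410 + 59 + 59 + 27 = 555
CON3 = 555 / D = 0.866
D = 555 / 0.866 = 640.9
Other denominator terms total 555
never reached = 640.9 − 555 ≈ 86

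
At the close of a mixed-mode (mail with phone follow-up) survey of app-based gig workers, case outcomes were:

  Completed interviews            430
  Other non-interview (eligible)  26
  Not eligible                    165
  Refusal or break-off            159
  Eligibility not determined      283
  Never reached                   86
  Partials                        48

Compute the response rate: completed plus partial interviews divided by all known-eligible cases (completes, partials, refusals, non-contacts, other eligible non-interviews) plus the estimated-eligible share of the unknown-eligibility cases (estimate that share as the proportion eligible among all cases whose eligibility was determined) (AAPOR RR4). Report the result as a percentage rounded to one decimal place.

Top = 430 + 48 = 478
Eligible (known) = 430 + 48 + 159 + 86 + 26 = 749
e = 749 / (749 + 165) = 749 / 914 = 0.8195
e × U = 0.8195 × 283 = 231.92
Base = 749 + 231.92 = 980.92
RR4 = 478 / 980.92 = 0.4873

48.7%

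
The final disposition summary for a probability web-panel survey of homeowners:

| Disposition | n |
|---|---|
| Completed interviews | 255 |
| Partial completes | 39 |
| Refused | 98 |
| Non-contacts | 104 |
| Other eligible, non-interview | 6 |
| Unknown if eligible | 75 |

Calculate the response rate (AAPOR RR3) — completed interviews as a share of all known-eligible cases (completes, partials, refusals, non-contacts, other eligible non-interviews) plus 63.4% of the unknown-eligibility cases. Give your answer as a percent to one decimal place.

46.4%

Numerator: 255
Known eligible: 255 + 39 + 98 + 104 + 6 = 502
Eligible share of unknowns: 0.6340 × 75 = 47.55
Denom: 502 + 47.55 = 549.55
RR3 = 255 / 549.55 = 0.4640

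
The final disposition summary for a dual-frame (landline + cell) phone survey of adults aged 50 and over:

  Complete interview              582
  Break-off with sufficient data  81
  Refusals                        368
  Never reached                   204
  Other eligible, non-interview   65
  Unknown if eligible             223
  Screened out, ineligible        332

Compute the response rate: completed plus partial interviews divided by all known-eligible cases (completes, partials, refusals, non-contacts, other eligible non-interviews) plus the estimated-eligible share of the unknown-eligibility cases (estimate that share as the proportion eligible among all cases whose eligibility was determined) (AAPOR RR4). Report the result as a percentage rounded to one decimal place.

44.9%

Top: 582 + 81 = 663
Eligible (known): 582 + 81 + 368 + 204 + 65 = 1300
e = 1300 / (1300 + 332) = 1300 / 1632 = 0.7966
Estimated eligible among unknowns: 0.7966 × 223 = 177.64
Denom: 1300 + 177.64 = 1477.64
RR4 = 663 / 1477.64 = 0.4487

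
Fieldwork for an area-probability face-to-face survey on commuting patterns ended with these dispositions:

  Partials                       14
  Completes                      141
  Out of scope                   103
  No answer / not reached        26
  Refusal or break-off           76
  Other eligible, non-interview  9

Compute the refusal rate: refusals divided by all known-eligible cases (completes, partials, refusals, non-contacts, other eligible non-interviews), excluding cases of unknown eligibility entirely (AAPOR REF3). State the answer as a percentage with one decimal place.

28.6%

Top: 76
Denominator: 141 + 14 + 76 + 26 + 9 = 266
REF3 = 76 / 266 = 0.2857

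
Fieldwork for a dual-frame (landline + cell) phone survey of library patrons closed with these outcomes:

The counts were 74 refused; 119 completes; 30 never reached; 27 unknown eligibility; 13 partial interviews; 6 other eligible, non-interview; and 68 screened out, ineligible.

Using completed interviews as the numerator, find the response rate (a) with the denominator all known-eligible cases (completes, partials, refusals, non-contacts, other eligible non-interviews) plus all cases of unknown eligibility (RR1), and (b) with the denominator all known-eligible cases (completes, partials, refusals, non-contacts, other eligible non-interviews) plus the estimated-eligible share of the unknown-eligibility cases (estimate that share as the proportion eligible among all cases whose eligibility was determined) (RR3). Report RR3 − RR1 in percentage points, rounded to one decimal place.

1.0

Numerator: 119
Denom: 119 + 13 + 74 + 30 + 6 + 27 = 269
RR1 = 119 / 269 = 0.4424
Eligible (known): 119 + 13 + 74 + 30 + 6 = 242
e = 242 / (242 + 68) = 242 / 310 = 0.7806
e × U: 0.7806 × 27 = 21.08
Denom: 242 + 21.08 = 263.08
RR3 = 119 / 263.08 = 0.4523
Difference = 45.23 − 44.24 = 0.99 percentage points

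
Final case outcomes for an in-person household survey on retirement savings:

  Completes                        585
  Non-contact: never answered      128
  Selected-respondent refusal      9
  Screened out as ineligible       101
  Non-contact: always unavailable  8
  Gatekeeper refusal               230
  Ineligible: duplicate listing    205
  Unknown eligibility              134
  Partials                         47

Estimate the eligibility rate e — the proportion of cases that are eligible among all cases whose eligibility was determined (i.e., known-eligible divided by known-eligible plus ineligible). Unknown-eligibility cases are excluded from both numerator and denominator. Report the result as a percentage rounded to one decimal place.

76.7%

Refused = 230 + 9 = 239
No answer / not reached = 128 + 8 = 136
Ineligible = 101 + 205 = 306
Known eligible = 585 + 47 + 239 + 136 = 1007
e = 1007 / (1007 + 306) = 1007 / 1313 = 0.7669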